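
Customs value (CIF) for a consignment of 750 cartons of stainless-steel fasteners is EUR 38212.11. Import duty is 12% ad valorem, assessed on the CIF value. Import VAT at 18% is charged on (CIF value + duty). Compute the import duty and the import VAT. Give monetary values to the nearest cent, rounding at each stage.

Import duty = 38212.11 × 12% = 4585.45
VAT base = CIF + duty = 38212.11 + 4585.45 = 42797.56
Import VAT = 42797.56 × 18% = 7703.56

Import duty: EUR 4585.45; import VAT: EUR 7703.56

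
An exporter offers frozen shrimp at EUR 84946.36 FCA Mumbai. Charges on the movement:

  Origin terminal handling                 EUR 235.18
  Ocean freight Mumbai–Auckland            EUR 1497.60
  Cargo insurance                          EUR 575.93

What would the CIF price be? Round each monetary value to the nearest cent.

From FCA to CIF, the seller additionally bears: origin terminal, freight, insurance.
CIF price = 84946.36 + 235.18 + 1497.60 + 575.93 = 87255.07

CIF price: EUR 87255.07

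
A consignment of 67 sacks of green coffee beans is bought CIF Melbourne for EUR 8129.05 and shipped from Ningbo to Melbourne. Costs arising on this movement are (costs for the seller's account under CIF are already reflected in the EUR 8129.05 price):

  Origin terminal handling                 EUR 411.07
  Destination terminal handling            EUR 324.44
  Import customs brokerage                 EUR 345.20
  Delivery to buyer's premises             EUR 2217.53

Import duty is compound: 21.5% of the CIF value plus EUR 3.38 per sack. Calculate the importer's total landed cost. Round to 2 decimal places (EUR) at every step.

Total landed cost: EUR 12990.43

CIF: the seller pays costs through ocean freight and marine insurance to the destination port.
Already in the invoice (seller's account under CIF): origin terminal — exclude.
The CIF price already equals the CIF value: 8129.05
Ad valorem component: 8129.05 × 21.5% = 1747.75
Specific component: 67 × 3.38 = 226.46
Import duty = 1747.75 + 226.46 = 1974.21
Buyer bears: destination terminal 324.44 + brokerage 345.20 + delivery 2217.53 + duty 1974.21 = 4861.38
Landed cost = invoice 8129.05 + 4861.38 = 12990.43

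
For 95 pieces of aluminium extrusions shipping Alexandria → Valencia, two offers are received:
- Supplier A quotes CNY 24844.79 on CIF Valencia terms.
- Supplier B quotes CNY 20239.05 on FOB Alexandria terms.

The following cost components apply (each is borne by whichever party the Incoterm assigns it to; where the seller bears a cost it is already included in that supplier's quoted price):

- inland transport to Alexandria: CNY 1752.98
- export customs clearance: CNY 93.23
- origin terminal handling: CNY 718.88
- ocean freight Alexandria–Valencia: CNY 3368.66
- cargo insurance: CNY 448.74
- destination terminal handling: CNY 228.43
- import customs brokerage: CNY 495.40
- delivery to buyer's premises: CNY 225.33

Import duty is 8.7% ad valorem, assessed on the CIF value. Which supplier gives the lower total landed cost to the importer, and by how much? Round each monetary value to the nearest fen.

Supplier A (CIF):
The CIF price already equals the CIF value: 24844.79
Import duty = 24844.79 × 8.7% = 2161.50
Buyer bears (A): 228.43 + 495.40 + 225.33 = 949.16
Landed cost (A) = invoice 24844.79 + 949.16 + duty 2161.50 = 27955.45
Supplier B (FOB):
CIF value = FOB price + freight + insurance = 20239.05 + 3368.66 + 448.74 = 24056.45
Import duty = 24056.45 × 8.7% = 2092.91
Buyer bears (B): 3368.66 + 448.74 + 228.43 + 495.40 + 225.33 = 4766.56
Landed cost (B) = invoice 20239.05 + 4766.56 + duty 2092.91 = 27098.52
Difference = |27955.45 − 27098.52| = 856.93

Supplier B is cheaper by CNY 856.93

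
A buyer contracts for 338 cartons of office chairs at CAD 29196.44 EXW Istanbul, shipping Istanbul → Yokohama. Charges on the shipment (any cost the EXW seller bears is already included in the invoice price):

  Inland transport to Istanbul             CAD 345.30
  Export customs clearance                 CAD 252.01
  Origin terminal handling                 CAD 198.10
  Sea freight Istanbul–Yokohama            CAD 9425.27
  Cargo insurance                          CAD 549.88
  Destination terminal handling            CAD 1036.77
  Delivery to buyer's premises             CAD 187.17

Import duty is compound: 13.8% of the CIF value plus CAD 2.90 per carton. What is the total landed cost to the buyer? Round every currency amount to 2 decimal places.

Total landed cost: CAD 47686.59

EXW: the seller makes goods available at their premises; the buyer bears all onward costs.
CIF value = EXW price + inland to port + export clearance + origin terminal + freight + insurance = 29196.44 + 345.30 + 252.01 + 198.10 + 9425.27 + 549.88 = 39967.00
Ad valorem component: 39967.00 × 13.8% = 5515.45
Specific component: 338 × 2.90 = 980.20
Import duty = 5515.45 + 980.20 = 6495.65
Buyer bears: inland to port 345.30 + export clearance 252.01 + origin terminal 198.10 + freight 9425.27 + insurance 549.88 + destination terminal 1036.77 + delivery 187.17 + duty 6495.65 = 18490.15
Landed cost = invoice 29196.44 + 18490.15 = 47686.59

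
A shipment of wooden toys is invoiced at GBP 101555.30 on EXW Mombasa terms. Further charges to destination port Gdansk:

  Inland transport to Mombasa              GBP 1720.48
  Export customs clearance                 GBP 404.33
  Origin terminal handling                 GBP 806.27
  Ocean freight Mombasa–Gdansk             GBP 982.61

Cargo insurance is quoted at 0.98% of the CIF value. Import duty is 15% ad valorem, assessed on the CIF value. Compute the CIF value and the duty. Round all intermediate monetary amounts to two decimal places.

CIF value: GBP 106512.82; import duty: GBP 15976.92

Let C be the CIF value. C = EXW price + pre-shipment costs + freight + 0.98% × C
C − 0.98% × C = 101555.30 + 1720.48 + 404.33 + 806.27 + 982.61
0.9902 × C = 105468.99
C = 105468.99 / 0.9902 = 106512.82
Insurance premium = 0.98% × 106512.82 = 1043.83
Import duty = 106512.82 × 15% = 15976.92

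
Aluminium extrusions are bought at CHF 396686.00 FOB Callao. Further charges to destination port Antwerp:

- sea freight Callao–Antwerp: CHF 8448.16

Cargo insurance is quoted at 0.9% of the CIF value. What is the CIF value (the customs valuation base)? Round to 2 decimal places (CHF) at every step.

CIF value: CHF 408813.48

Let C be the CIF value. C = FOB price + freight + 0.9% × C
C − 0.9% × C = 396686.00 + 8448.16
0.991 × C = 405134.16
C = 405134.16 / 0.991 = 408813.48
Insurance premium = 0.9% × 408813.48 = 3679.32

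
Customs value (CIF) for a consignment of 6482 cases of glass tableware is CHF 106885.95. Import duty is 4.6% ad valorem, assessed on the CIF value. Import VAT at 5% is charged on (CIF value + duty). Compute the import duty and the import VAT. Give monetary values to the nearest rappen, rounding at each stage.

Import duty = 106885.95 × 4.6% = 4916.75
VAT base = CIF + duty = 106885.95 + 4916.75 = 111802.70
Import VAT = 111802.70 × 5% = 5590.14

Import duty: CHF 4916.75; import VAT: CHF 5590.14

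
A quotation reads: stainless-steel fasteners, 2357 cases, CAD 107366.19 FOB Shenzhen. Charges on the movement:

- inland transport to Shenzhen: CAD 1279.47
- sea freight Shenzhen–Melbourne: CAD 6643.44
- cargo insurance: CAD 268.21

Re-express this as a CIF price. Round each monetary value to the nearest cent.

Not relevant to the conversion: inland to port — on the seller under both FOB and CIF; already in the FOB price and stays in the CIF price.
From FOB to CIF, the seller additionally bears: freight, insurance.
CIF price = 107366.19 + 6643.44 + 268.21 = 114277.84

CIF price: CAD 114277.84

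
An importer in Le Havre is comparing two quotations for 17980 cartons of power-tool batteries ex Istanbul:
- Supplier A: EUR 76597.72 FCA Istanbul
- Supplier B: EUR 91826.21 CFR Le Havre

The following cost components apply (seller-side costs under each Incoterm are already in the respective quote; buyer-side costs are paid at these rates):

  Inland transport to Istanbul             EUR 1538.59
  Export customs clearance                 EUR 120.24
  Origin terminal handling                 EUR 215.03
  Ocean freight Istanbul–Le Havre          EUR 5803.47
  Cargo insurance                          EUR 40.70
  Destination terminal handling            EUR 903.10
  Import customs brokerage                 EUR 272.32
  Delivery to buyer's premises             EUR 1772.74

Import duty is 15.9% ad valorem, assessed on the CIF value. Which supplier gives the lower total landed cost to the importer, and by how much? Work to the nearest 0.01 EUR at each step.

Supplier A is cheaper by EUR 10674.38

Supplier A (FCA):
CIF value = FCA price + origin terminal + freight + insurance = 76597.72 + 215.03 + 5803.47 + 40.70 = 82656.92
Import duty = 82656.92 × 15.9% = 13142.45
Buyer bears (A): 215.03 + 5803.47 + 40.70 + 903.10 + 272.32 + 1772.74 = 9007.36
Landed cost (A) = invoice 76597.72 + 9007.36 + duty 13142.45 = 98747.53
Supplier B (CFR):
CIF value = CFR price + insurance = 91826.21 + 40.70 = 91866.91
Import duty = 91866.91 × 15.9% = 14606.84
Buyer bears (B): 40.70 + 903.10 + 272.32 + 1772.74 = 2988.86
Landed cost (B) = invoice 91826.21 + 2988.86 + duty 14606.84 = 109421.91
Difference = |98747.53 − 109421.91| = 10674.38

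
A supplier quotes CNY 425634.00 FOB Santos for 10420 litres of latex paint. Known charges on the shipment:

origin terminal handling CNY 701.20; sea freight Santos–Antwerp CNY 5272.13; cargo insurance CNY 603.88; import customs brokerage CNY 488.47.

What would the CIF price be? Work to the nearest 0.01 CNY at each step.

CIF price: CNY 431510.01

Not relevant to the conversion: origin terminal — on the seller under both FOB and CIF; already in the FOB price and stays in the CIF price. brokerage — on the buyer under both terms; not part of either seller's price.
From FOB to CIF, the seller additionally bears: freight, insurance.
CIF price = 425634.00 + 5272.13 + 603.88 = 431510.01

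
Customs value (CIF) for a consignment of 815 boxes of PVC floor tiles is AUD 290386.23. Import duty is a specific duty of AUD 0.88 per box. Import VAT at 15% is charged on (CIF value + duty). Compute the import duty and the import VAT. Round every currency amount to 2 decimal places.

Import duty = 815 × 0.88 = 717.20
VAT base = CIF + duty = 290386.23 + 717.20 = 291103.43
Import VAT = 291103.43 × 15% = 43665.51

Import duty: AUD 717.20; import VAT: AUD 43665.51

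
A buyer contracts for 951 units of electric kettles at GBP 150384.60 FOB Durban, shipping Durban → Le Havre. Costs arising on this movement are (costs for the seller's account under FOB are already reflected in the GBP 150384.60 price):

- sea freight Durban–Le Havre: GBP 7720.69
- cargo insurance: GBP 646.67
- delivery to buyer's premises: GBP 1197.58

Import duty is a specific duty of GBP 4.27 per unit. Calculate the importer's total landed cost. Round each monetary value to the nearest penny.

FOB: the seller bears costs until goods are on board at the origin port; the buyer bears freight, insurance and all costs thereafter.
CIF value = FOB price + freight + insurance = 150384.60 + 7720.69 + 646.67 = 158751.96
Import duty = 951 × 4.27 = 4060.77
Buyer bears: freight 7720.69 + insurance 646.67 + delivery 1197.58 + duty 4060.77 = 13625.71
Landed cost = invoice 150384.60 + 13625.71 = 164010.31

Total landed cost: GBP 164010.31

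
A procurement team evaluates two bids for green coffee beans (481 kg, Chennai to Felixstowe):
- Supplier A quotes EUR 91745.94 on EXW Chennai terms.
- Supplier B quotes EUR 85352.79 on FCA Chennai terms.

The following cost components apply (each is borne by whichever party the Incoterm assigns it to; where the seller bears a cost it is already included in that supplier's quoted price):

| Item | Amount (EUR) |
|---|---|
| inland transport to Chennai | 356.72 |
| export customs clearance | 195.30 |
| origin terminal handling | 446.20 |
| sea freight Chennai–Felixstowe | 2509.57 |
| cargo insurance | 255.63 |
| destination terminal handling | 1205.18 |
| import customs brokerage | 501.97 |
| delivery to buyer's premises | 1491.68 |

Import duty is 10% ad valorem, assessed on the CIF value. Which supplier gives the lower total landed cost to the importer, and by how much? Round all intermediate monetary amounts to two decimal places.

Supplier B is cheaper by EUR 7639.69

Supplier A (EXW):
CIF value = EXW price + inland to port + export clearance + origin terminal + freight + insurance = 91745.94 + 356.72 + 195.30 + 446.20 + 2509.57 + 255.63 = 95509.36
Import duty = 95509.36 × 10% = 9550.94
Buyer bears (A): 356.72 + 195.30 + 446.20 + 2509.57 + 255.63 + 1205.18 + 501.97 + 1491.68 = 6962.25
Landed cost (A) = invoice 91745.94 + 6962.25 + duty 9550.94 = 108259.13
Supplier B (FCA):
CIF value = FCA price + origin terminal + freight + insurance = 85352.79 + 446.20 + 2509.57 + 255.63 = 88564.19
Import duty = 88564.19 × 10% = 8856.42
Buyer bears (B): 446.20 + 2509.57 + 255.63 + 1205.18 + 501.97 + 1491.68 = 6410.23
Landed cost (B) = invoice 85352.79 + 6410.23 + duty 8856.42 = 100619.44
Difference = |108259.13 − 100619.44| = 7639.69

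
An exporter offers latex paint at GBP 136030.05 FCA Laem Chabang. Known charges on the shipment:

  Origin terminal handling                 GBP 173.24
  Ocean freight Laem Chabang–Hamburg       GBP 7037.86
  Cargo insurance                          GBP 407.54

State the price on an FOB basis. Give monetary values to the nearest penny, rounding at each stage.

Not relevant to the conversion: freight, insurance — on the buyer under both terms; not part of either seller's price.
From FCA to FOB, the seller additionally bears: origin terminal.
FOB price = 136030.05 + 173.24 = 136203.29

FOB price: GBP 136203.29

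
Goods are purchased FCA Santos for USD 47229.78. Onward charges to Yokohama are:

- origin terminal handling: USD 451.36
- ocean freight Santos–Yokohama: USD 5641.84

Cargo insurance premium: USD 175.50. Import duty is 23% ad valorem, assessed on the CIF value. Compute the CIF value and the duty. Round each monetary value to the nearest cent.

CIF value: USD 53498.48; import duty: USD 12304.65

CIF = FCA price + pre-shipment costs + freight + insurance
CIF = 47229.78 + 451.36 + 5641.84 + 175.50 = 53498.48
Import duty = 53498.48 × 23% = 12304.65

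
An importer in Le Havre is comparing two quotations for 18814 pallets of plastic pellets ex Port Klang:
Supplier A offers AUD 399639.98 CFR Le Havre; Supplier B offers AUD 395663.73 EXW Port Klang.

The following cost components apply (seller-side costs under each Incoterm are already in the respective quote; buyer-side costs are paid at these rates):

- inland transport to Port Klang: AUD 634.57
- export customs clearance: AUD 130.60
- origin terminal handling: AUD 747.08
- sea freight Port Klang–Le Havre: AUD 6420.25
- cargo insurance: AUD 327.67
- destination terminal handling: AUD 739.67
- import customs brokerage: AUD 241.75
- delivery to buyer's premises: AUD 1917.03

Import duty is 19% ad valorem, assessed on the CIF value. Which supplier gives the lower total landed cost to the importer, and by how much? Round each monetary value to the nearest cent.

Supplier A (CFR):
CIF value = CFR price + insurance = 399639.98 + 327.67 = 399967.65
Import duty = 399967.65 × 19% = 75993.85
Buyer bears (A): 327.67 + 739.67 + 241.75 + 1917.03 = 3226.12
Landed cost (A) = invoice 399639.98 + 3226.12 + duty 75993.85 = 478859.95
Supplier B (EXW):
CIF value = EXW price + inland to port + export clearance + origin terminal + freight + insurance = 395663.73 + 634.57 + 130.60 + 747.08 + 6420.25 + 327.67 = 403923.90
Import duty = 403923.90 × 19% = 76745.54
Buyer bears (B): 634.57 + 130.60 + 747.08 + 6420.25 + 327.67 + 739.67 + 241.75 + 1917.03 = 11158.62
Landed cost (B) = invoice 395663.73 + 11158.62 + duty 76745.54 = 483567.89
Difference = |478859.95 − 483567.89| = 4707.94

Supplier A is cheaper by AUD 4707.94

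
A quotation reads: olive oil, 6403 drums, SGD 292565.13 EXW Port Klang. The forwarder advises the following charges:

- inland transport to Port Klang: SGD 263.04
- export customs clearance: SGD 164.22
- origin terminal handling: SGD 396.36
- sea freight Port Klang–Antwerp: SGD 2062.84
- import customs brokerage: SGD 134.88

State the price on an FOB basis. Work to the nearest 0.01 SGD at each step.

Not relevant to the conversion: brokerage, freight — on the buyer under both terms; not part of either seller's price.
From EXW to FOB, the seller additionally bears: inland to port, export clearance, origin terminal.
FOB price = 292565.13 + 263.04 + 164.22 + 396.36 = 293388.75

FOB price: SGD 293388.75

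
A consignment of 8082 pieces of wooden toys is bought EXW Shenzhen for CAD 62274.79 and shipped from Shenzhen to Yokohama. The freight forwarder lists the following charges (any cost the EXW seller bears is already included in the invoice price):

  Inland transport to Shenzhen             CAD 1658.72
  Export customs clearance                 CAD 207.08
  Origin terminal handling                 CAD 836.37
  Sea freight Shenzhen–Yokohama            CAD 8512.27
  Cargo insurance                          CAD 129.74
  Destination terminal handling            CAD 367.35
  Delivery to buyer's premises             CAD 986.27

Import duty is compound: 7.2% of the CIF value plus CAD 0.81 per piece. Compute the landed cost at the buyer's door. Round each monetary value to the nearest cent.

Total landed cost: CAD 86819.58

EXW: the seller makes goods available at their premises; the buyer bears all onward costs.
CIF value = EXW price + inland to port + export clearance + origin terminal + freight + insurance = 62274.79 + 1658.72 + 207.08 + 836.37 + 8512.27 + 129.74 = 73618.97
Ad valorem component: 73618.97 × 7.2% = 5300.57
Specific component: 8082 × 0.81 = 6546.42
Import duty = 5300.57 + 6546.42 = 11846.99
Buyer bears: inland to port 1658.72 + export clearance 207.08 + origin terminal 836.37 + freight 8512.27 + insurance 129.74 + destination terminal 367.35 + delivery 986.27 + duty 11846.99 = 24544.79
Landed cost = invoice 62274.79 + 24544.79 = 86819.58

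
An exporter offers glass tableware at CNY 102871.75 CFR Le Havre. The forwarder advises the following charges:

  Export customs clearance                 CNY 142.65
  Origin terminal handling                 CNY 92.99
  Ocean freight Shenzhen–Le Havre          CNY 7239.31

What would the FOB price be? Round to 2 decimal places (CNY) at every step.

Not relevant to the conversion: origin terminal, export clearance — on the seller under both CFR and FOB; already in the CFR price and stays in the FOB price.
From CFR to FOB, the seller no longer bears: freight.
FOB price = 102871.75 − 7239.31 = 95632.44

FOB price: CNY 95632.44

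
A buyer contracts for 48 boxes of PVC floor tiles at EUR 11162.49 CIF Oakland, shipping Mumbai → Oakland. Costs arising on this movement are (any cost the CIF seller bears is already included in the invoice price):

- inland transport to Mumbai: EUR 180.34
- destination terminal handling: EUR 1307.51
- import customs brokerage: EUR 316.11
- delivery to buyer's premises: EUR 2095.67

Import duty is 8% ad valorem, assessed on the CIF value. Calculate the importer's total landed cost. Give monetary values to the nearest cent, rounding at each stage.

Total landed cost: EUR 15774.78

CIF: the seller pays costs through ocean freight and marine insurance to the destination port.
Already in the invoice (seller's account under CIF): inland to port — exclude.
The CIF price already equals the CIF value: 11162.49
Import duty = 11162.49 × 8% = 893.00
Buyer bears: destination terminal 1307.51 + brokerage 316.11 + delivery 2095.67 + duty 893.00 = 4612.29
Landed cost = invoice 11162.49 + 4612.29 = 15774.78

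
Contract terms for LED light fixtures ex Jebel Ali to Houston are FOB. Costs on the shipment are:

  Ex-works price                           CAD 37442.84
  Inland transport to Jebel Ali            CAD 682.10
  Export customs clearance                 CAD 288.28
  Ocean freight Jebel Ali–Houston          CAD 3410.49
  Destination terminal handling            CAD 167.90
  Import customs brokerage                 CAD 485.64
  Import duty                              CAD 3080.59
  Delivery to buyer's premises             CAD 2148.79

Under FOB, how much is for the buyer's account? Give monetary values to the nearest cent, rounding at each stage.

Buyer's account: CAD 9293.41

FOB: the seller bears costs until goods are on board at the origin port; the buyer bears freight, insurance and all costs thereafter.
Seller's account: goods 37442.84 + inland to port 682.10 + export clearance 288.28 = 38413.22
Buyer's account: freight 3410.49 + destination terminal 167.90 + brokerage 485.64 + duty 3080.59 + delivery 2148.79 = 9293.41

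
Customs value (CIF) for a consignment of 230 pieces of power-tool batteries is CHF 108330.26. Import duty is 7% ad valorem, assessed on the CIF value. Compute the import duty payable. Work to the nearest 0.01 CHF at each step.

Import duty: CHF 7583.12

Import duty = 108330.26 × 7% = 7583.12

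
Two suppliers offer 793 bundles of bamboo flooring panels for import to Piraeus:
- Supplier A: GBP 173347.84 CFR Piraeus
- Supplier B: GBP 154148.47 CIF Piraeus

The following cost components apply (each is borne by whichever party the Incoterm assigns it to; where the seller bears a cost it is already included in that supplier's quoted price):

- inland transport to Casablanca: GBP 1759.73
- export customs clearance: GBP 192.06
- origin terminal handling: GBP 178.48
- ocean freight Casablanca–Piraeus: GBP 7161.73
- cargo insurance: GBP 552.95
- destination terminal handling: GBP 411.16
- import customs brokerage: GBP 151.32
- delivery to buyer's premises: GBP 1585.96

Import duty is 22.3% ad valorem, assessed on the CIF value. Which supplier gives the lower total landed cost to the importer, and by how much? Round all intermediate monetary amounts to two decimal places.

Supplier B is cheaper by GBP 24157.09

Supplier A (CFR):
CIF value = CFR price + insurance = 173347.84 + 552.95 = 173900.79
Import duty = 173900.79 × 22.3% = 38779.88
Buyer bears (A): 552.95 + 411.16 + 151.32 + 1585.96 = 2701.39
Landed cost (A) = invoice 173347.84 + 2701.39 + duty 38779.88 = 214829.11
Supplier B (CIF):
The CIF price already equals the CIF value: 154148.47
Import duty = 154148.47 × 22.3% = 34375.11
Buyer bears (B): 411.16 + 151.32 + 1585.96 = 2148.44
Landed cost (B) = invoice 154148.47 + 2148.44 + duty 34375.11 = 190672.02
Difference = |214829.11 − 190672.02| = 24157.09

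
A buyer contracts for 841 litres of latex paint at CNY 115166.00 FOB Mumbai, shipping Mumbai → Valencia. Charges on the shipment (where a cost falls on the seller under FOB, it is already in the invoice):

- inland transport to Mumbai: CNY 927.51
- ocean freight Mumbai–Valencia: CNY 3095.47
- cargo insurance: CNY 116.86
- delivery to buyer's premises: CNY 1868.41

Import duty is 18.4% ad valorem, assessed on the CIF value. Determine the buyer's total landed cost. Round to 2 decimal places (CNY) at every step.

FOB: the seller bears costs until goods are on board at the origin port; the buyer bears freight, insurance and all costs thereafter.
Already in the invoice (seller's account under FOB): inland to port — exclude.
CIF value = FOB price + freight + insurance = 115166.00 + 3095.47 + 116.86 = 118378.33
Import duty = 118378.33 × 18.4% = 21781.61
Buyer bears: freight 3095.47 + insurance 116.86 + delivery 1868.41 + duty 21781.61 = 26862.35
Landed cost = invoice 115166.00 + 26862.35 = 142028.35

Total landed cost: CNY 142028.35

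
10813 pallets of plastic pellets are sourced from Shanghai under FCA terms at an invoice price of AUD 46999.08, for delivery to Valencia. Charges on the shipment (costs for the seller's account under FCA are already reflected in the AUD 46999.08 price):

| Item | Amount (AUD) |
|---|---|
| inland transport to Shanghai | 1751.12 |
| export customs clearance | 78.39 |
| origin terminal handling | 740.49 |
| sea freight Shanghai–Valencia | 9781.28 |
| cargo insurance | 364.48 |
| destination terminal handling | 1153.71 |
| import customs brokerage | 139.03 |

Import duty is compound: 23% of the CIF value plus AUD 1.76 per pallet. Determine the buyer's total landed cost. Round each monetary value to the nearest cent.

Total landed cost: AUD 91522.58

FCA: the seller delivers export-cleared goods to the carrier; the buyer bears costs from that point.
Already in the invoice (seller's account under FCA): inland to port, export clearance — exclude.
CIF value = FCA price + origin terminal + freight + insurance = 46999.08 + 740.49 + 9781.28 + 364.48 = 57885.33
Ad valorem component: 57885.33 × 23% = 13313.63
Specific component: 10813 × 1.76 = 19030.88
Import duty = 13313.63 + 19030.88 = 32344.51
Buyer bears: origin terminal 740.49 + freight 9781.28 + insurance 364.48 + destination terminal 1153.71 + brokerage 139.03 + duty 32344.51 = 44523.50
Landed cost = invoice 46999.08 + 44523.50 = 91522.58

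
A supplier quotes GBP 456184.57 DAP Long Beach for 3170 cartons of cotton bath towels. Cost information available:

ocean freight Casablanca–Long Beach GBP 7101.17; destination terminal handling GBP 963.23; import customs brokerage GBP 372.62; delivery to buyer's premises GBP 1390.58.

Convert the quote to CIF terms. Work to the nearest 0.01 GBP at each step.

CIF price: GBP 453830.76

Not relevant to the conversion: freight — on the seller under both DAP and CIF; already in the DAP price and stays in the CIF price. brokerage — on the buyer under both terms; not part of either seller's price.
From DAP to CIF, the seller no longer bears: destination terminal, delivery.
CIF price = 456184.57 − 963.23 − 1390.58 = 453830.76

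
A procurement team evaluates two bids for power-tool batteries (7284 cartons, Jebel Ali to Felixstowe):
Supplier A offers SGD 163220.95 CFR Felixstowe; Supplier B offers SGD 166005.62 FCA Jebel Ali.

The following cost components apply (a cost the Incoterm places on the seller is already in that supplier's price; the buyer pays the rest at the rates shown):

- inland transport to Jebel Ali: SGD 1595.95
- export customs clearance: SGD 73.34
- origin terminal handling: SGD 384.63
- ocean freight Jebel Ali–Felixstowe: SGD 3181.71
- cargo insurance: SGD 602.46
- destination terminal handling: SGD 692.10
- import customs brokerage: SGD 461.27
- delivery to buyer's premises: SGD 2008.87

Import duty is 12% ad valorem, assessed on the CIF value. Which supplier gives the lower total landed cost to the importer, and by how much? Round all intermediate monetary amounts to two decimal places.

Supplier A is cheaper by SGD 7113.13

Supplier A (CFR):
CIF value = CFR price + insurance = 163220.95 + 602.46 = 163823.41
Import duty = 163823.41 × 12% = 19658.81
Buyer bears (A): 602.46 + 692.10 + 461.27 + 2008.87 = 3764.70
Landed cost (A) = invoice 163220.95 + 3764.70 + duty 19658.81 = 186644.46
Supplier B (FCA):
CIF value = FCA price + origin terminal + freight + insurance = 166005.62 + 384.63 + 3181.71 + 602.46 = 170174.42
Import duty = 170174.42 × 12% = 20420.93
Buyer bears (B): 384.63 + 3181.71 + 602.46 + 692.10 + 461.27 + 2008.87 = 7331.04
Landed cost (B) = invoice 166005.62 + 7331.04 + duty 20420.93 = 193757.59
Difference = |186644.46 − 193757.59| = 7113.13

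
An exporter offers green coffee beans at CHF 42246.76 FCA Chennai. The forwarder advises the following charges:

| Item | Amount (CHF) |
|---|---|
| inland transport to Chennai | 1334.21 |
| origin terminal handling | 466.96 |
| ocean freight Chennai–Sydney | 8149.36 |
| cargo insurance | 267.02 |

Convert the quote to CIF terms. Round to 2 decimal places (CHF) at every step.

CIF price: CHF 51130.10

Not relevant to the conversion: inland to port — on the seller under both FCA and CIF; already in the FCA price and stays in the CIF price.
From FCA to CIF, the seller additionally bears: origin terminal, freight, insurance.
CIF price = 42246.76 + 466.96 + 8149.36 + 267.02 = 51130.10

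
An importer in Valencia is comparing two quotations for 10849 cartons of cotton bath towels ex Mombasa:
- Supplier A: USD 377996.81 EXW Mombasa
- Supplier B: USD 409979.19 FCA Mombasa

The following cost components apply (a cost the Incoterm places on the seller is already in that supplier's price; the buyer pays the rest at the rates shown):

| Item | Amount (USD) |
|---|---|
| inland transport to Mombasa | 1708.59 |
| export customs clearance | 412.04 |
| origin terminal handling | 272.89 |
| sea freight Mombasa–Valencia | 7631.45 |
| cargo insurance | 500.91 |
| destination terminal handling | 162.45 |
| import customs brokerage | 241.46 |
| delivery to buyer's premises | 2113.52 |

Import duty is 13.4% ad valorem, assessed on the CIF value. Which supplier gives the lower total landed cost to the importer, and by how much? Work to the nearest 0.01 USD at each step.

Supplier A is cheaper by USD 33863.22

Supplier A (EXW):
CIF value = EXW price + inland to port + export clearance + origin terminal + freight + insurance = 377996.81 + 1708.59 + 412.04 + 272.89 + 7631.45 + 500.91 = 388522.69
Import duty = 388522.69 × 13.4% = 52062.04
Buyer bears (A): 1708.59 + 412.04 + 272.89 + 7631.45 + 500.91 + 162.45 + 241.46 + 2113.52 = 13043.31
Landed cost (A) = invoice 377996.81 + 13043.31 + duty 52062.04 = 443102.16
Supplier B (FCA):
CIF value = FCA price + origin terminal + freight + insurance = 409979.19 + 272.89 + 7631.45 + 500.91 = 418384.44
Import duty = 418384.44 × 13.4% = 56063.51
Buyer bears (B): 272.89 + 7631.45 + 500.91 + 162.45 + 241.46 + 2113.52 = 10922.68
Landed cost (B) = invoice 409979.19 + 10922.68 + duty 56063.51 = 476965.38
Difference = |443102.16 − 476965.38| = 33863.22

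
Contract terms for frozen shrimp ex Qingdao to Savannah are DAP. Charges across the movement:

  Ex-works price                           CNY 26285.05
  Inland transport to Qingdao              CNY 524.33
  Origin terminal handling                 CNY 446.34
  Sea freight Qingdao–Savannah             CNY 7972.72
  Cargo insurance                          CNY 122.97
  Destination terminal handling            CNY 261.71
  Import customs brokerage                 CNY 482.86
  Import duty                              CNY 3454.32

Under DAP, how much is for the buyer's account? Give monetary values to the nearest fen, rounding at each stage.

Buyer's account: CNY 3937.18

DAP: the seller bears all costs to the named destination except import duty and clearance.
Seller's account: goods 26285.05 + inland to port 524.33 + origin terminal 446.34 + freight 7972.72 + insurance 122.97 + destination terminal 261.71 = 35613.12
Buyer's account: brokerage 482.86 + duty 3454.32 = 3937.18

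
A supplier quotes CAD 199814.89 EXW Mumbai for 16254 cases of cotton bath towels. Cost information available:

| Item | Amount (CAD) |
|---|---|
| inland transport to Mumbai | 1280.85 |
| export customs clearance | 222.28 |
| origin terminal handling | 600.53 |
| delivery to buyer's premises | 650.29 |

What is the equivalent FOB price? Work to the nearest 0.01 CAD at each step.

Not relevant to the conversion: delivery — on the buyer under both terms; not part of either seller's price.
From EXW to FOB, the seller additionally bears: inland to port, export clearance, origin terminal.
FOB price = 199814.89 + 1280.85 + 222.28 + 600.53 = 201918.55

FOB price: CAD 201918.55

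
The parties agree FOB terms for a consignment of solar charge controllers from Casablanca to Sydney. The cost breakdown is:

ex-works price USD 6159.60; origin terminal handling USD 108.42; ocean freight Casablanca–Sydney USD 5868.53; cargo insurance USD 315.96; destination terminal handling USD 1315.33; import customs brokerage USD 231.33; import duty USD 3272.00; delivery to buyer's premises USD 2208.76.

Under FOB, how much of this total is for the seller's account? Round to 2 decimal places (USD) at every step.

FOB: the seller bears costs until goods are on board at the origin port; the buyer bears freight, insurance and all costs thereafter.
Seller's account: goods 6159.60 + origin terminal 108.42 = 6268.02
Buyer's account: freight 5868.53 + insurance 315.96 + destination terminal 1315.33 + brokerage 231.33 + duty 3272.00 + delivery 2208.76 = 13211.91

Seller's account: USD 6268.02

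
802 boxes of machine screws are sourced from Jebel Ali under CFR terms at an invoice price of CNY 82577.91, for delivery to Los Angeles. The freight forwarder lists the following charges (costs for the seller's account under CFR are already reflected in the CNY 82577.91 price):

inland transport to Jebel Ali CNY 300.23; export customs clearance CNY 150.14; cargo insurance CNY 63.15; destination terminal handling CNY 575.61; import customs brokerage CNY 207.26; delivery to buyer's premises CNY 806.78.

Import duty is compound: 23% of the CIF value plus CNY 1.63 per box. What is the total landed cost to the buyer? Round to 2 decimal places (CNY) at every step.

CFR: the seller pays costs through ocean freight to the destination port, but not insurance.
Already in the invoice (seller's account under CFR): inland to port, export clearance — exclude.
CIF value = CFR price + insurance = 82577.91 + 63.15 = 82641.06
Ad valorem component: 82641.06 × 23% = 19007.44
Specific component: 802 × 1.63 = 1307.26
Import duty = 19007.44 + 1307.26 = 20314.70
Buyer bears: insurance 63.15 + destination terminal 575.61 + brokerage 207.26 + delivery 806.78 + duty 20314.70 = 21967.50
Landed cost = invoice 82577.91 + 21967.50 = 104545.41

Total landed cost: CNY 104545.41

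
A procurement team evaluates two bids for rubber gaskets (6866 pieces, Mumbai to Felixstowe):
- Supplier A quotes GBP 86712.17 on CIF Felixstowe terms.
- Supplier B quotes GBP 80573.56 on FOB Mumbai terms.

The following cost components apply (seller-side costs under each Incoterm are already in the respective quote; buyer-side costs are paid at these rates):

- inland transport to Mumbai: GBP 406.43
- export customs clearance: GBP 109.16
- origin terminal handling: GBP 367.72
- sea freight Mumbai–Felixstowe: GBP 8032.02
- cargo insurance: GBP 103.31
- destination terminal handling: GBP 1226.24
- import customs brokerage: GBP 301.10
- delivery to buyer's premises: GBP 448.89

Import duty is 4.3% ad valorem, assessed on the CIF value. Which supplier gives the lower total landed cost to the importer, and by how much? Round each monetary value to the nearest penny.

Supplier A (CIF):
The CIF price already equals the CIF value: 86712.17
Import duty = 86712.17 × 4.3% = 3728.62
Buyer bears (A): 1226.24 + 301.10 + 448.89 = 1976.23
Landed cost (A) = invoice 86712.17 + 1976.23 + duty 3728.62 = 92417.02
Supplier B (FOB):
CIF value = FOB price + freight + insurance = 80573.56 + 8032.02 + 103.31 = 88708.89
Import duty = 88708.89 × 4.3% = 3814.48
Buyer bears (B): 8032.02 + 103.31 + 1226.24 + 301.10 + 448.89 = 10111.56
Landed cost (B) = invoice 80573.56 + 10111.56 + duty 3814.48 = 94499.60
Difference = |92417.02 − 94499.60| = 2082.58

Supplier A is cheaper by GBP 2082.58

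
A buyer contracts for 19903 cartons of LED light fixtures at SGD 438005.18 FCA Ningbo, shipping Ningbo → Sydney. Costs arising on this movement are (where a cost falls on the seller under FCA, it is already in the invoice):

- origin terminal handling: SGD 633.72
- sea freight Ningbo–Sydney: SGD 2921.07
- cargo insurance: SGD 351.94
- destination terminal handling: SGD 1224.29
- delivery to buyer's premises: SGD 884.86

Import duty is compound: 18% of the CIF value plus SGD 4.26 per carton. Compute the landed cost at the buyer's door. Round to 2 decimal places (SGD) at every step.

FCA: the seller delivers export-cleared goods to the carrier; the buyer bears costs from that point.
CIF value = FCA price + origin terminal + freight + insurance = 438005.18 + 633.72 + 2921.07 + 351.94 = 441911.91
Ad valorem component: 441911.91 × 18% = 79544.14
Specific component: 19903 × 4.26 = 84786.78
Import duty = 79544.14 + 84786.78 = 164330.92
Buyer bears: origin terminal 633.72 + freight 2921.07 + insurance 351.94 + destination terminal 1224.29 + delivery 884.86 + duty 164330.92 = 170346.80
Landed cost = invoice 438005.18 + 170346.80 = 608351.98

Total landed cost: SGD 608351.98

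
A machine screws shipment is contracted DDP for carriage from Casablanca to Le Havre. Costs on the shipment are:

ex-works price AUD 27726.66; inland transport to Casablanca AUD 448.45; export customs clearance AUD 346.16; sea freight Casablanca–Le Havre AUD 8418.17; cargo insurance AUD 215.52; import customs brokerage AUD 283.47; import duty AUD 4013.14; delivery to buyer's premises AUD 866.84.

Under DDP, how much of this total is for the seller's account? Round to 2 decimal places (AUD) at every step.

Seller's account: AUD 42318.41

DDP: the seller bears all costs including import duty.
Seller's account: goods 27726.66 + inland to port 448.45 + export clearance 346.16 + freight 8418.17 + insurance 215.52 + brokerage 283.47 + duty 4013.14 + delivery 866.84 = 42318.41
Buyer's account: 0.00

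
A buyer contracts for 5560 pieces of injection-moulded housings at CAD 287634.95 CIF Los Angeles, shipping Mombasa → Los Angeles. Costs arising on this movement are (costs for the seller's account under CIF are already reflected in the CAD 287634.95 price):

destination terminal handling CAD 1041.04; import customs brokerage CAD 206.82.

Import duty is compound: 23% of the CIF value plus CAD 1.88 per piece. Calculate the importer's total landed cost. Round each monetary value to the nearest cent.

CIF: the seller pays costs through ocean freight and marine insurance to the destination port.
The CIF price already equals the CIF value: 287634.95
Ad valorem component: 287634.95 × 23% = 66156.04
Specific component: 5560 × 1.88 = 10452.80
Import duty = 66156.04 + 10452.80 = 76608.84
Buyer bears: destination terminal 1041.04 + brokerage 206.82 + duty 76608.84 = 77856.70
Landed cost = invoice 287634.95 + 77856.70 = 365491.65

Total landed cost: CAD 365491.65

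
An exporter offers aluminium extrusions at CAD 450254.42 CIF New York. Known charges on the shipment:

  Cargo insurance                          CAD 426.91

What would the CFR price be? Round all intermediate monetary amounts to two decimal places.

CFR price: CAD 449827.51

From CIF to CFR, the seller no longer bears: insurance.
CFR price = 450254.42 − 426.91 = 449827.51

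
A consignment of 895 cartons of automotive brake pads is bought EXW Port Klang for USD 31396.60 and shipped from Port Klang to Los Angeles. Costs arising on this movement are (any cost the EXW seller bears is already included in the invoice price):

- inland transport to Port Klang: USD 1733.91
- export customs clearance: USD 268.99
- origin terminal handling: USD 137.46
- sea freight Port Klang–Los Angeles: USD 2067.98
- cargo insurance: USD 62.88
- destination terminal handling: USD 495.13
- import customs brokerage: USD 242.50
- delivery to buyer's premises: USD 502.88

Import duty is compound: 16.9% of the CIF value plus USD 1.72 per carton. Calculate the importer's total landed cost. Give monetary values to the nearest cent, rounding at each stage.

EXW: the seller makes goods available at their premises; the buyer bears all onward costs.
CIF value = EXW price + inland to port + export clearance + origin terminal + freight + insurance = 31396.60 + 1733.91 + 268.99 + 137.46 + 2067.98 + 62.88 = 35667.82
Ad valorem component: 35667.82 × 16.9% = 6027.86
Specific component: 895 × 1.72 = 1539.40
Import duty = 6027.86 + 1539.40 = 7567.26
Buyer bears: inland to port 1733.91 + export clearance 268.99 + origin terminal 137.46 + freight 2067.98 + insurance 62.88 + destination terminal 495.13 + brokerage 242.50 + delivery 502.88 + duty 7567.26 = 13078.99
Landed cost = invoice 31396.60 + 13078.99 = 44475.59

Total landed cost: USD 44475.59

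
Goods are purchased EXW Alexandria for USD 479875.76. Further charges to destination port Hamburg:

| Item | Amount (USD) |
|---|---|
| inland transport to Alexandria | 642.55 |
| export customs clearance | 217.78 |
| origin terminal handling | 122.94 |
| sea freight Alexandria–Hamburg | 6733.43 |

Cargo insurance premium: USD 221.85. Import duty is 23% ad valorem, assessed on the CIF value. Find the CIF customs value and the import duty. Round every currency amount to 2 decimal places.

CIF = EXW price + pre-shipment costs + freight + insurance
CIF = 479875.76 + 642.55 + 217.78 + 122.94 + 6733.43 + 221.85 = 487814.31
Import duty = 487814.31 × 23% = 112197.29

CIF value: USD 487814.31; import duty: USD 112197.29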